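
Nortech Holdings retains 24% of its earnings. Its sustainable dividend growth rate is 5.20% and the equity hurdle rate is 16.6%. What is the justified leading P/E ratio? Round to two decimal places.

6.67

Payout ratio b = 1 − 0.24 = 0.76.
Justified leading P/E = b/(r−g) = 0.76/(0.166−0.052) = 6.6667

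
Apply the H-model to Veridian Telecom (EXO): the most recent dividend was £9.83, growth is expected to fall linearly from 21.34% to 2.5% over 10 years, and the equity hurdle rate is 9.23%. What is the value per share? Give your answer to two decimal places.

H-model: P₀ = D₀[(1+g_L) + H(g_S−g_L)]/(r−g_L), with H = 10/2 = 5.
P₀ = 9.83 × [(1+0.025) + 5×(0.2134−0.025)] / (0.0923−0.025)
   = 9.83 × 1.9670 / 0.0673 = 287.3048

£287.30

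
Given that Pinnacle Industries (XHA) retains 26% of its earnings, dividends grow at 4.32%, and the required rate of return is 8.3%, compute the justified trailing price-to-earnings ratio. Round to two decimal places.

Payout ratio b = 1 − 0.26 = 0.74.
Justified trailing P/E = b(1+g)/(r−g) = 0.74×(1+0.0432)/(0.083−0.0432) = 19.3962

19.40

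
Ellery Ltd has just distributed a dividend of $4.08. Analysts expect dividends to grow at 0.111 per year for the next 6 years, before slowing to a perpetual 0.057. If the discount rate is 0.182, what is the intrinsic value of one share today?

$43.61

Two-stage DDM. Project D₁…D_6 at 0.111, terminal growth 0.057, discount at r = 0.182.
D_1 = 4.5329
D_2 = 5.0360
D_3 = 5.5950
D_4 = 6.2161
D_5 = 6.9061
D_6 = 7.6726
Terminal value at t=6: TV = D_7/(r−g) = 8.1100/(0.182−0.057) = 64.8798
P₀ = 4.5329/(1+0.182)^1 + 5.0360/(1+0.182)^2 + 5.5950/(1+0.182)^3 + 6.2161/(1+0.182)^4 + 6.9061/(1+0.182)^5 + 7.6726/(1+0.182)^6 + 64.8798/(1+0.182)^6 = 43.6093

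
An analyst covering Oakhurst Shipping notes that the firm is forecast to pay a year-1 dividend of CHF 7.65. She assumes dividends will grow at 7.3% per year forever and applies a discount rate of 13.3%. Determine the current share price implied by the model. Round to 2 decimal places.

CHF 127.50

Gordon growth model: P₀ = D₁/(r − g), with D₁ = 7.65 given directly.
P₀ = 7.6500 / (0.133 − 0.073) = 7.6500 / 0.06 = 127.5000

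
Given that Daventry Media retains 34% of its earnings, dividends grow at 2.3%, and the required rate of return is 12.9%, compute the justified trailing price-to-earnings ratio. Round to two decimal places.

Payout ratio b = 1 − 0.34 = 0.66.
Justified trailing P/E = b(1+g)/(r−g) = 0.66×(1+0.023)/(0.129−0.023) = 6.3696

6.37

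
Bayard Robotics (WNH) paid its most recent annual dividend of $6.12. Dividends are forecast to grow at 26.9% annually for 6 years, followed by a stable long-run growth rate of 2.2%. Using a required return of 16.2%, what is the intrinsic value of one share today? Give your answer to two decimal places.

$126.34

Two-stage DDM. Project D₁…D_6 at 0.269, terminal growth 0.022, discount at r = 0.162.
D_1 = 7.7663
D_2 = 9.8554
D_3 = 12.5065
D_4 = 15.8708
D_5 = 20.1400
D_6 = 25.5577
Terminal value at t=6: TV = D_7/(r−g) = 26.1199/(0.162−0.022) = 186.5709
P₀ = 7.7663/(1+0.162)^1 + 9.8554/(1+0.162)^2 + 12.5065/(1+0.162)^3 + 15.8708/(1+0.162)^4 + 20.1400/(1+0.162)^5 + 25.5577/(1+0.162)^6 + 186.5709/(1+0.162)^6 = 126.3367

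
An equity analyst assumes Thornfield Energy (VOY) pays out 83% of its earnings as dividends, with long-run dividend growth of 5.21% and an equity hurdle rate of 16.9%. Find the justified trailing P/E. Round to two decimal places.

7.47

Justified trailing P/E = b(1+g)/(r−g) = 0.83×(1+0.0521)/(0.169−0.0521) = 7.4700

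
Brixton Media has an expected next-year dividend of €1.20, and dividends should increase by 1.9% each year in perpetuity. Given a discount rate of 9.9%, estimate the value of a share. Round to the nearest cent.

Gordon growth model: P₀ = D₁/(r − g), with D₁ = 1.20 given directly.
P₀ = 1.2000 / (0.099 − 0.019) = 1.2000 / 0.08 = 15.0000

€15.00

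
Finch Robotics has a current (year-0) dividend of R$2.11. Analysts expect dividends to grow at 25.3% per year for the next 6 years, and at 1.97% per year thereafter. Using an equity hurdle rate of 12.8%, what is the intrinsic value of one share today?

R$55.91

Two-stage DDM. Project D₁…D_6 at 0.253, terminal growth 0.0197, discount at r = 0.128.
D_1 = 2.6438
D_2 = 3.3127
D_3 = 4.1508
D_4 = 5.2010
D_5 = 6.5169
D_6 = 8.1656
Terminal value at t=6: TV = D_7/(r−g) = 8.3265/(0.128−0.0197) = 76.8834
P₀ = 2.6438/(1+0.128)^1 + 3.3127/(1+0.128)^2 + 4.1508/(1+0.128)^3 + 5.2010/(1+0.128)^4 + 6.5169/(1+0.128)^5 + 8.1656/(1+0.128)^6 + 76.8834/(1+0.128)^6 = 55.9077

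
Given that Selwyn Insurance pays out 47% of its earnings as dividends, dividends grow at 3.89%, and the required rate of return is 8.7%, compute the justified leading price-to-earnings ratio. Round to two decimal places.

9.77

Justified leading P/E = b/(r−g) = 0.47/(0.087−0.0389) = 9.7713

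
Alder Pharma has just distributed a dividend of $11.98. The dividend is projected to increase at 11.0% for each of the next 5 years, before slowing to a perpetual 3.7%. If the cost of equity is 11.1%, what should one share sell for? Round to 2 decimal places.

$226.87

Two-stage DDM. Project D₁…D_5 at 0.11, terminal growth 0.037, discount at r = 0.111.
D_1 = 13.2978
D_2 = 14.7606
D_3 = 16.3842
D_4 = 18.1865
D_5 = 20.1870
Terminal value at t=5: TV = D_6/(r−g) = 20.9339/(0.111−0.037) = 282.8908
P₀ = 13.2978/(1+0.111)^1 + 14.7606/(1+0.111)^2 + 16.3842/(1+0.111)^3 + 18.1865/(1+0.111)^4 + 20.1870/(1+0.111)^5 + 282.8908/(1+0.111)^5 = 226.8662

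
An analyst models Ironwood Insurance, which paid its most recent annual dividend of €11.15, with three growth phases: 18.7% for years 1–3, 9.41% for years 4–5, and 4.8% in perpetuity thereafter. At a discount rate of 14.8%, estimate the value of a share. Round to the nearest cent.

Three-stage DDM. Project D₁…D_5; terminal Gordon value at t=5 with g = 0.048; discount at r = 0.148.
D_1 = 13.2351
D_2 = 15.7100
D_3 = 18.6478
D_4 = 20.4025
D_5 = 22.3224
TV_5 = 23.3939/(0.148−0.048) = 233.9388
P₀ = Σ Dₜ/(1+r)ᵗ + TV_5/(1+r)^5 = 176.0422

€176.04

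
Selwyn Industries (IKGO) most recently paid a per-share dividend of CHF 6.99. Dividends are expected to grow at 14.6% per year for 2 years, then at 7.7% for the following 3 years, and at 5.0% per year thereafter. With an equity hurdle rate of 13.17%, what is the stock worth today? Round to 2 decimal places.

Three-stage DDM. Project D₁…D_5; terminal Gordon value at t=5 with g = 0.05; discount at r = 0.1317.
D_1 = 8.0105
D_2 = 9.1801
D_3 = 9.8869
D_4 = 10.6482
D_5 = 11.4682
TV_5 = 12.0416/(0.1317−0.05) = 147.3875
P₀ = Σ Dₜ/(1+r)ᵗ + TV_5/(1+r)^5 = 113.1339

CHF 113.13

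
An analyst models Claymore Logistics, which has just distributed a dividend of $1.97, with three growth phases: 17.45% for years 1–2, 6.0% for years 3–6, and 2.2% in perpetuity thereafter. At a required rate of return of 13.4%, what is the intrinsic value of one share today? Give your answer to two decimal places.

$26.04

Three-stage DDM. Project D₁…D_6; terminal Gordon value at t=6 with g = 0.022; discount at r = 0.134.
D_1 = 2.3138
D_2 = 2.7175
D_3 = 2.8806
D_4 = 3.0534
D_5 = 3.2366
D_6 = 3.4308
TV_6 = 3.5063/(0.134−0.022) = 31.3061
P₀ = Σ Dₜ/(1+r)ᵗ + TV_6/(1+r)^6 = 26.0360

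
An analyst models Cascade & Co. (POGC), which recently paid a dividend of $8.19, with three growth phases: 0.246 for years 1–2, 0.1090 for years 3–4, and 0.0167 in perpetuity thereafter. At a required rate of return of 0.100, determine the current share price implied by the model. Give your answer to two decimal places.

Three-stage DDM. Project D₁…D_4; terminal Gordon value at t=4 with g = 0.0167; discount at r = 0.1.
D_1 = 10.2047
D_2 = 12.7151
D_3 = 14.1011
D_4 = 15.6381
TV_4 = 15.8992/(0.1−0.0167) = 190.8670
P₀ = Σ Dₜ/(1+r)ᵗ + TV_4/(1+r)^4 = 171.4255

$171.43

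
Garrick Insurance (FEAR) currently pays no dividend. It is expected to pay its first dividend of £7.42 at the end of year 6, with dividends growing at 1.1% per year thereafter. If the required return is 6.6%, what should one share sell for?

£98.01

Deferred-dividend DDM. At t=5 the remaining stream is a growing perpetuity with first payment D_6 = 7.42.
V_5 = D_6/(r−g) = 7.42/(0.066−0.011) = 134.9091
P₀ = V_5/(1+r)^5 = 134.9091/(1+0.066)^5 = 98.0066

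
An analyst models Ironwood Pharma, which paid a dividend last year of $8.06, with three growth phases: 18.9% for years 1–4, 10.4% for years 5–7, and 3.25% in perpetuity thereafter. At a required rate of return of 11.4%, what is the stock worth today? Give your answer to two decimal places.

$197.84

Three-stage DDM. Project D₁…D_7; terminal Gordon value at t=7 with g = 0.0325; discount at r = 0.114.
D_1 = 9.5833
D_2 = 11.3946
D_3 = 13.5482
D_4 = 16.1088
D_5 = 17.7841
D_6 = 19.6336
D_7 = 21.6755
TV_7 = 22.3800/(0.114−0.0325) = 274.6010
P₀ = Σ Dₜ/(1+r)ᵗ + TV_7/(1+r)^7 = 197.8385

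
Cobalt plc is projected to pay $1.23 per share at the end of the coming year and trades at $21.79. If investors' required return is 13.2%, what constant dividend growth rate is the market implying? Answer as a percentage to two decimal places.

7.56%

From P₀ = D₁/(r − g), the implied growth is g = r − D₁/P₀.
g = 0.132 − 1.23/21.79 = 0.132 − 0.05645 = 0.07555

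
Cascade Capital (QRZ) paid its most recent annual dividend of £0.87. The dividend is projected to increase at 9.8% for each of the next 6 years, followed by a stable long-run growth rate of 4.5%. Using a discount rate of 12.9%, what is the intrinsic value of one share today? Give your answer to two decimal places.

£13.90

Two-stage DDM. Project D₁…D_6 at 0.098, terminal growth 0.045, discount at r = 0.129.
D_1 = 0.9553
D_2 = 1.0489
D_3 = 1.1517
D_4 = 1.2645
D_5 = 1.3885
D_6 = 1.5245
Terminal value at t=6: TV = D_7/(r−g) = 1.5931/(0.129−0.045) = 18.9658
P₀ = 0.9553/(1+0.129)^1 + 1.0489/(1+0.129)^2 + 1.1517/(1+0.129)^3 + 1.2645/(1+0.129)^4 + 1.3885/(1+0.129)^5 + 1.5245/(1+0.129)^6 + 18.9658/(1+0.129)^6 = 13.8988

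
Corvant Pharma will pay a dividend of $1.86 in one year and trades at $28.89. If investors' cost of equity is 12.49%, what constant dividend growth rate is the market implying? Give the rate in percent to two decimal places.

6.05%

From P₀ = D₁/(r − g), the implied growth is g = r − D₁/P₀.
g = 0.1249 − 1.86/28.89 = 0.1249 − 0.06438 = 0.06052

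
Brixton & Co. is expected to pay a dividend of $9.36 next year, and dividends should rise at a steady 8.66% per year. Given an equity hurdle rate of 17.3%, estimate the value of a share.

Gordon growth model: P₀ = D₁/(r − g), with D₁ = 9.36 given directly.
P₀ = 9.3600 / (0.173 − 0.0866) = 9.3600 / 0.0864 = 108.3333

$108.33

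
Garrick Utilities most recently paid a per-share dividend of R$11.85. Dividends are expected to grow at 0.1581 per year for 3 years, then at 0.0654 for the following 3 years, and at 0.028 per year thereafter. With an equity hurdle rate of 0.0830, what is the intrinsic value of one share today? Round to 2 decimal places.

R$340.63

Three-stage DDM. Project D₁…D_6; terminal Gordon value at t=6 with g = 0.028; discount at r = 0.083.
D_1 = 13.7235
D_2 = 15.8932
D_3 = 18.4059
D_4 = 19.6096
D_5 = 20.8921
D_6 = 22.2584
TV_6 = 22.8817/(0.083−0.028) = 416.0304
P₀ = Σ Dₜ/(1+r)ᵗ + TV_6/(1+r)^6 = 340.6273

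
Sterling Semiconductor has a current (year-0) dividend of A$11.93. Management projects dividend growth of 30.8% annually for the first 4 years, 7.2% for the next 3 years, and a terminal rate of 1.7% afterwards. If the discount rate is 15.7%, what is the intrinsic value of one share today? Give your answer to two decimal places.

A$228.34

Three-stage DDM. Project D₁…D_7; terminal Gordon value at t=7 with g = 0.017; discount at r = 0.157.
D_1 = 15.6044
D_2 = 20.4106
D_3 = 26.6971
D_4 = 34.9198
D_5 = 37.4340
D_6 = 40.1292
D_7 = 43.0186
TV_7 = 43.7499/(0.157−0.017) = 312.4990
P₀ = Σ Dₜ/(1+r)ᵗ + TV_7/(1+r)^7 = 228.3353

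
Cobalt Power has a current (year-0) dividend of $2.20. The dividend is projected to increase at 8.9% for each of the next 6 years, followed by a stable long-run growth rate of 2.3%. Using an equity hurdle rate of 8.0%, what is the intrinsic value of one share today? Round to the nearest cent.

$55.09

Two-stage DDM. Project D₁…D_6 at 0.089, terminal growth 0.023, discount at r = 0.08.
D_1 = 2.3958
D_2 = 2.6090
D_3 = 2.8412
D_4 = 3.0941
D_5 = 3.3695
D_6 = 3.6694
Terminal value at t=6: TV = D_7/(r−g) = 3.7538/(0.08−0.023) = 65.8553
P₀ = 2.3958/(1+0.08)^1 + 2.6090/(1+0.08)^2 + 2.8412/(1+0.08)^3 + 3.0941/(1+0.08)^4 + 3.3695/(1+0.08)^5 + 3.6694/(1+0.08)^6 + 65.8553/(1+0.08)^6 = 55.0904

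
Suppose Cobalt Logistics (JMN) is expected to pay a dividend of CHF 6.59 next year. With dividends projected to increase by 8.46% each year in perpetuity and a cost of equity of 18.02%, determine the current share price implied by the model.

Gordon growth model: P₀ = D₁/(r − g), with D₁ = 6.59 given directly.
P₀ = 6.5900 / (0.1802 − 0.0846) = 6.5900 / 0.0956 = 68.9331

CHF 68.93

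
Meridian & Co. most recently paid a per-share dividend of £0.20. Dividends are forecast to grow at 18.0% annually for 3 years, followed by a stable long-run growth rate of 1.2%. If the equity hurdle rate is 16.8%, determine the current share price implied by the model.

Two-stage DDM. Project D₁…D_3 at 0.18, terminal growth 0.012, discount at r = 0.168.
D_1 = 0.2360
D_2 = 0.2785
D_3 = 0.3286
Terminal value at t=3: TV = D_4/(r−g) = 0.3325/(0.168−0.012) = 2.1317
P₀ = 0.2360/(1+0.168)^1 + 0.2785/(1+0.168)^2 + 0.3286/(1+0.168)^3 + 2.1317/(1+0.168)^3 = 1.9503

£1.95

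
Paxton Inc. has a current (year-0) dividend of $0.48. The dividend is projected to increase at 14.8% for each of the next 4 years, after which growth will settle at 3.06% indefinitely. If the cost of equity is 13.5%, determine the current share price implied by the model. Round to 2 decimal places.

Two-stage DDM. Project D₁…D_4 at 0.148, terminal growth 0.0306, discount at r = 0.135.
D_1 = 0.5510
D_2 = 0.6326
D_3 = 0.7262
D_4 = 0.8337
Terminal value at t=4: TV = D_5/(r−g) = 0.8592/(0.135−0.0306) = 8.2300
P₀ = 0.5510/(1+0.135)^1 + 0.6326/(1+0.135)^2 + 0.7262/(1+0.135)^3 + 0.8337/(1+0.135)^4 + 8.2300/(1+0.135)^4 = 6.9348

$6.93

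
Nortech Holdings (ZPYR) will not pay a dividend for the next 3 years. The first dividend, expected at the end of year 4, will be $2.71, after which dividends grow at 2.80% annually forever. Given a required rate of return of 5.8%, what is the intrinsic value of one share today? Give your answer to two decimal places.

Deferred-dividend DDM. At t=3 the remaining stream is a growing perpetuity with first payment D_4 = 2.71.
V_3 = D_4/(r−g) = 2.71/(0.058−0.028) = 90.3333
P₀ = V_3/(1+r)^3 = 90.3333/(1+0.058)^3 = 76.2765

$76.28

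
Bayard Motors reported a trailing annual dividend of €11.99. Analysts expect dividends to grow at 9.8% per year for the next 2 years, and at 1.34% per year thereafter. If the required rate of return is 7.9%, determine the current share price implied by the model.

€216.42

Two-stage DDM. Project D₁…D_2 at 0.098, terminal growth 0.0134, discount at r = 0.079.
D_1 = 13.1650
D_2 = 14.4552
Terminal value at t=2: TV = D_3/(r−g) = 14.6489/(0.079−0.0134) = 223.3063
P₀ = 13.1650/(1+0.079)^1 + 14.4552/(1+0.079)^2 + 223.3063/(1+0.079)^2 = 216.4213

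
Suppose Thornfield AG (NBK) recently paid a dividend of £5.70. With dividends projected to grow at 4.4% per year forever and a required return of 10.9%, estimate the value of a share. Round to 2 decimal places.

Gordon growth model: P₀ = D₁/(r − g). D₁ = 5.70 × (1 + 0.044) = 5.9508.
P₀ = 5.9508 / (0.109 − 0.044) = 5.9508 / 0.065 = 91.5508

£91.55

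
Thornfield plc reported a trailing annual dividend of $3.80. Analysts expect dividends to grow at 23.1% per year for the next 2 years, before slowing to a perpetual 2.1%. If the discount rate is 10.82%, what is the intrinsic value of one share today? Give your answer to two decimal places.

Two-stage DDM. Project D₁…D_2 at 0.231, terminal growth 0.021, discount at r = 0.1082.
D_1 = 4.6778
D_2 = 5.7584
Terminal value at t=2: TV = D_3/(r−g) = 5.8793/(0.1082−0.021) = 67.4231
P₀ = 4.6778/(1+0.1082)^1 + 5.7584/(1+0.1082)^2 + 67.4231/(1+0.1082)^2 = 63.8099

$63.81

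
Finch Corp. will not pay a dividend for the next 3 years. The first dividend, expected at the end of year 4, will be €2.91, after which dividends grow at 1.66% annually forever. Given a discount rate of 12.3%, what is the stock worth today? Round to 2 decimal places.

€19.31

Deferred-dividend DDM. At t=3 the remaining stream is a growing perpetuity with first payment D_4 = 2.91.
V_3 = D_4/(r−g) = 2.91/(0.123−0.0166) = 27.3496
P₀ = V_3/(1+r)^3 = 27.3496/(1+0.123)^3 = 19.3113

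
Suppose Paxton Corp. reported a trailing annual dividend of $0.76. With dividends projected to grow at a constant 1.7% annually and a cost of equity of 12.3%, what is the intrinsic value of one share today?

$7.29

Gordon growth model: P₀ = D₁/(r − g). D₁ = 0.76 × (1 + 0.017) = 0.7729.
P₀ = 0.7729 / (0.123 − 0.017) = 0.7729 / 0.106 = 7.2917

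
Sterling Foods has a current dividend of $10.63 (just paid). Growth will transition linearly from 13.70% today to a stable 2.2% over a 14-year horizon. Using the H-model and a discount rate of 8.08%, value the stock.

$330.29

H-model: P₀ = D₀[(1+g_L) + H(g_S−g_L)]/(r−g_L), with H = 14/2 = 7.
P₀ = 10.63 × [(1+0.022) + 7×(0.137−0.022)] / (0.0808−0.022)
   = 10.63 × 1.8270 / 0.0588 = 330.2893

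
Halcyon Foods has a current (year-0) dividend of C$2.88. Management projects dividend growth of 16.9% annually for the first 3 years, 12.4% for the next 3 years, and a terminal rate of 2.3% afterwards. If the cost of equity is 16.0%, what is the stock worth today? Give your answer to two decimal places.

C$37.10

Three-stage DDM. Project D₁…D_6; terminal Gordon value at t=6 with g = 0.023; discount at r = 0.16.
D_1 = 3.3667
D_2 = 3.9357
D_3 = 4.6008
D_4 = 5.1713
D_5 = 5.8126
D_6 = 6.5333
TV_6 = 6.6836/(0.16−0.023) = 48.7854
P₀ = Σ Dₜ/(1+r)ᵗ + TV_6/(1+r)^6 = 37.1034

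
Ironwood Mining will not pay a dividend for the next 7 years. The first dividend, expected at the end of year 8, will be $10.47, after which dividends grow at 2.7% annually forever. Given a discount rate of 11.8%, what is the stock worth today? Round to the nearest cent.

$52.70

Deferred-dividend DDM. At t=7 the remaining stream is a growing perpetuity with first payment D_8 = 10.47.
V_7 = D_8/(r−g) = 10.47/(0.118−0.027) = 115.0549
P₀ = V_7/(1+r)^7 = 115.0549/(1+0.118)^7 = 52.7002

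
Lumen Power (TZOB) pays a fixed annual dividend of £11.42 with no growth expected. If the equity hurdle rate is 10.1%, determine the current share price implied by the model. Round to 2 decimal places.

Zero-growth DDM (perpetuity): P₀ = D/r = 11.42 / 0.101 = 113.0693

£113.07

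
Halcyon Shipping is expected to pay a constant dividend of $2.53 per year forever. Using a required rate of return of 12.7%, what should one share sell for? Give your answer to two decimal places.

Zero-growth DDM (perpetuity): P₀ = D/r = 2.53 / 0.127 = 19.9213

$19.92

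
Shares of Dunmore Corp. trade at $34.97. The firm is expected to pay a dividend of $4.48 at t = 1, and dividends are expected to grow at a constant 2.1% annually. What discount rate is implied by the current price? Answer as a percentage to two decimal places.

Rearranging the constant-growth DDM: r = D₁/P₀ + g.
r = 4.4800 / 34.97 + 0.021 = 0.12811 + 0.021 = 0.14911

14.91%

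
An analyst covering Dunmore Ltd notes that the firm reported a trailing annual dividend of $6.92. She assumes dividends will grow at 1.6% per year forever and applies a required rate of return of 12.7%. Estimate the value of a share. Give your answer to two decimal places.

Gordon growth model: P₀ = D₁/(r − g). D₁ = 6.92 × (1 + 0.016) = 7.0307.
P₀ = 7.0307 / (0.127 − 0.016) = 7.0307 / 0.111 = 63.3398

$63.34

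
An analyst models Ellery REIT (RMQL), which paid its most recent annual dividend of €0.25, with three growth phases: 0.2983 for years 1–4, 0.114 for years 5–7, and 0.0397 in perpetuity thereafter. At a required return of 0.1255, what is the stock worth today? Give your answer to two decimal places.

€7.95

Three-stage DDM. Project D₁…D_7; terminal Gordon value at t=7 with g = 0.0397; discount at r = 0.1255.
D_1 = 0.3246
D_2 = 0.4214
D_3 = 0.5471
D_4 = 0.7103
D_5 = 0.7913
D_6 = 0.8815
D_7 = 0.9820
TV_7 = 1.0209/(0.1255−0.0397) = 11.8992
P₀ = Σ Dₜ/(1+r)ᵗ + TV_7/(1+r)^7 = 7.9495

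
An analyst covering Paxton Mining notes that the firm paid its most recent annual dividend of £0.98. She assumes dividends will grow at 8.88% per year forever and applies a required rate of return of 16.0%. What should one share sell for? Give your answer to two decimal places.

Gordon growth model: P₀ = D₁/(r − g). D₁ = 0.98 × (1 + 0.0888) = 1.0670.
P₀ = 1.0670 / (0.16 − 0.0888) = 1.0670 / 0.0712 = 14.9863

£14.99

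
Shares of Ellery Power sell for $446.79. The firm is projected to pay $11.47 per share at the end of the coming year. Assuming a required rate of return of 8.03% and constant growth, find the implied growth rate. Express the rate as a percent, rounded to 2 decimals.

From P₀ = D₁/(r − g), the implied growth is g = r − D₁/P₀.
g = 0.0803 − 11.47/446.79 = 0.0803 − 0.02567 = 0.05463

5.46%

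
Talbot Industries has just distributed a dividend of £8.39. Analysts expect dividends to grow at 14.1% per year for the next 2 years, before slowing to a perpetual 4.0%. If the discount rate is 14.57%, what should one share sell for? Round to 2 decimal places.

£98.55

Two-stage DDM. Project D₁…D_2 at 0.141, terminal growth 0.04, discount at r = 0.1457.
D_1 = 9.5730
D_2 = 10.9228
Terminal value at t=2: TV = D_3/(r−g) = 11.3597/(0.1457−0.04) = 107.4711
P₀ = 9.5730/(1+0.1457)^1 + 10.9228/(1+0.1457)^2 + 107.4711/(1+0.1457)^2 = 98.5516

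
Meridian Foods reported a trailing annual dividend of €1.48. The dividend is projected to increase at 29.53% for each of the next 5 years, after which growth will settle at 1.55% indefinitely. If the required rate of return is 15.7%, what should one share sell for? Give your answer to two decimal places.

€29.20

Two-stage DDM. Project D₁…D_5 at 0.2953, terminal growth 0.0155, discount at r = 0.157.
D_1 = 1.9170
D_2 = 2.4831
D_3 = 3.2164
D_4 = 4.1662
D_5 = 5.3965
Terminal value at t=5: TV = D_6/(r−g) = 5.4802/(0.157−0.0155) = 38.7291
P₀ = 1.9170/(1+0.157)^1 + 2.4831/(1+0.157)^2 + 3.2164/(1+0.157)^3 + 4.1662/(1+0.157)^4 + 5.3965/(1+0.157)^5 + 38.7291/(1+0.157)^5 = 29.1960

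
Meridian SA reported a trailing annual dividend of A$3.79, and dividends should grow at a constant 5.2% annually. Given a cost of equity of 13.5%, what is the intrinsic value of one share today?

A$48.04

Gordon growth model: P₀ = D₁/(r − g). D₁ = 3.79 × (1 + 0.052) = 3.9871.
P₀ = 3.9871 / (0.135 − 0.052) = 3.9871 / 0.083 = 48.0371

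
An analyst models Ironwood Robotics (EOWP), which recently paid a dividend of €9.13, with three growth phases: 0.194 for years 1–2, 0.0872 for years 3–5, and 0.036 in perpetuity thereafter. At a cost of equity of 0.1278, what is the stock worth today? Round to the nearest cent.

€151.90

Three-stage DDM. Project D₁…D_5; terminal Gordon value at t=5 with g = 0.036; discount at r = 0.1278.
D_1 = 10.9012
D_2 = 13.0161
D_3 = 14.1511
D_4 = 15.3850
D_5 = 16.7266
TV_5 = 17.3288/(0.1278−0.036) = 188.7665
P₀ = Σ Dₜ/(1+r)ᵗ + TV_5/(1+r)^5 = 151.8994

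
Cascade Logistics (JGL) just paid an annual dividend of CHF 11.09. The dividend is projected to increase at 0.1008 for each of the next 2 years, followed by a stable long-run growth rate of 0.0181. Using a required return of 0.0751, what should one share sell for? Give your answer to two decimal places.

Two-stage DDM. Project D₁…D_2 at 0.1008, terminal growth 0.0181, discount at r = 0.0751.
D_1 = 12.2079
D_2 = 13.4384
Terminal value at t=2: TV = D_3/(r−g) = 13.6817/(0.0751−0.0181) = 240.0291
P₀ = 12.2079/(1+0.0751)^1 + 13.4384/(1+0.0751)^2 + 240.0291/(1+0.0751)^2 = 230.6481

CHF 230.65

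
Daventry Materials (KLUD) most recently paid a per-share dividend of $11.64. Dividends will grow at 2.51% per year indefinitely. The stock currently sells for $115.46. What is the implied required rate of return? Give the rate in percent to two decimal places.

12.84%

Rearranging the constant-growth DDM: r = D₁/P₀ + g.
D₁ = 11.64 × (1 + 0.0251) = 11.9322.
r = 11.9322 / 115.46 + 0.0251 = 0.10334 + 0.0251 = 0.12844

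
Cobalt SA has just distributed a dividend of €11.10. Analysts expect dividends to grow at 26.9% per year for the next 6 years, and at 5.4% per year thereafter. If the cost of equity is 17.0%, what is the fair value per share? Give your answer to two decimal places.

Two-stage DDM. Project D₁…D_6 at 0.269, terminal growth 0.054, discount at r = 0.17.
D_1 = 14.0859
D_2 = 17.8750
D_3 = 22.6834
D_4 = 28.7852
D_5 = 36.5284
D_6 = 46.3546
Terminal value at t=6: TV = D_7/(r−g) = 48.8577/(0.17−0.054) = 421.1874
P₀ = 14.0859/(1+0.17)^1 + 17.8750/(1+0.17)^2 + 22.6834/(1+0.17)^3 + 28.7852/(1+0.17)^4 + 36.5284/(1+0.17)^5 + 46.3546/(1+0.17)^6 + 421.1874/(1+0.17)^6 = 253.5482

€253.55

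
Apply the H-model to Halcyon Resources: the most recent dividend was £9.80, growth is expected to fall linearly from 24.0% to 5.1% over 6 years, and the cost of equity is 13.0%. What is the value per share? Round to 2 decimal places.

£200.71

H-model: P₀ = D₀[(1+g_L) + H(g_S−g_L)]/(r−g_L), with H = 6/2 = 3.
P₀ = 9.80 × [(1+0.051) + 3×(0.24−0.051)] / (0.13−0.051)
   = 9.80 × 1.6180 / 0.079 = 200.7139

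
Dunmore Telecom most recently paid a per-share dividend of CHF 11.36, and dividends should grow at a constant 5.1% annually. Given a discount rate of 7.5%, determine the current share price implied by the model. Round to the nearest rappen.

CHF 497.47

Gordon growth model: P₀ = D₁/(r − g). D₁ = 11.36 × (1 + 0.051) = 11.9394.
P₀ = 11.9394 / (0.075 − 0.051) = 11.9394 / 0.024 = 497.4733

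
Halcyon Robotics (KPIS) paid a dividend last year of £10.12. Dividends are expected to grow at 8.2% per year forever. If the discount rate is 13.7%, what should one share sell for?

£199.09

Gordon growth model: P₀ = D₁/(r − g). D₁ = 10.12 × (1 + 0.082) = 10.9498.
P₀ = 10.9498 / (0.137 − 0.082) = 10.9498 / 0.055 = 199.0880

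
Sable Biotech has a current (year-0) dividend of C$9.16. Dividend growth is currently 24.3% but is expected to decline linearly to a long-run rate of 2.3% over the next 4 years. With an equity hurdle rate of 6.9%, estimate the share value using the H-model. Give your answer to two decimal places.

H-model: P₀ = D₀[(1+g_L) + H(g_S−g_L)]/(r−g_L), with H = 4/2 = 2.
P₀ = 9.16 × [(1+0.023) + 2×(0.243−0.023)] / (0.069−0.023)
   = 9.16 × 1.4630 / 0.046 = 291.3278

C$291.33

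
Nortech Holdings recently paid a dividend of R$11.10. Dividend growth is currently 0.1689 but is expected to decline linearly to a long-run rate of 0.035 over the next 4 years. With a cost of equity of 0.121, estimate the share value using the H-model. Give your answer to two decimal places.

H-model: P₀ = D₀[(1+g_L) + H(g_S−g_L)]/(r−g_L), with H = 4/2 = 2.
P₀ = 11.10 × [(1+0.035) + 2×(0.1689−0.035)] / (0.121−0.035)
   = 11.10 × 1.3028 / 0.086 = 168.1521

R$168.15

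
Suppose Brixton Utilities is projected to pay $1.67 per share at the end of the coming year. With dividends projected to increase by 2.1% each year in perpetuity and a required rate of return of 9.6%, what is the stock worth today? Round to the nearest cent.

$22.27

Gordon growth model: P₀ = D₁/(r − g), with D₁ = 1.67 given directly.
P₀ = 1.6700 / (0.096 − 0.021) = 1.6700 / 0.075 = 22.2667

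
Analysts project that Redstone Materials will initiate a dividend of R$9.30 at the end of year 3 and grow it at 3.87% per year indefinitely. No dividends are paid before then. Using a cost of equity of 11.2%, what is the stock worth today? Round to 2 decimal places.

R$102.61

Deferred-dividend DDM. At t=2 the remaining stream is a growing perpetuity with first payment D_3 = 9.30.
V_2 = D_3/(r−g) = 9.30/(0.112−0.0387) = 126.8759
P₀ = V_2/(1+r)^2 = 126.8759/(1+0.112)^2 = 102.6052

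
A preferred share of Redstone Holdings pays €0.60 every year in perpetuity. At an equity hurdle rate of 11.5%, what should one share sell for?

€5.22

Zero-growth DDM (perpetuity): P₀ = D/r = 0.60 / 0.115 = 5.2174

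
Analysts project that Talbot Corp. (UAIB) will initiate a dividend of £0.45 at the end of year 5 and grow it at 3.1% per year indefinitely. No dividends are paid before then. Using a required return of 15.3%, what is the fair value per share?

£2.09

Deferred-dividend DDM. At t=4 the remaining stream is a growing perpetuity with first payment D_5 = 0.45.
V_4 = D_5/(r−g) = 0.45/(0.153−0.031) = 3.6885
P₀ = V_4/(1+r)^4 = 3.6885/(1+0.153)^4 = 2.0871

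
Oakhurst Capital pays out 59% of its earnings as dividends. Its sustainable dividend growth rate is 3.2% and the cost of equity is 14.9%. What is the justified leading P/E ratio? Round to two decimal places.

5.04

Justified leading P/E = b/(r−g) = 0.59/(0.149−0.032) = 5.0427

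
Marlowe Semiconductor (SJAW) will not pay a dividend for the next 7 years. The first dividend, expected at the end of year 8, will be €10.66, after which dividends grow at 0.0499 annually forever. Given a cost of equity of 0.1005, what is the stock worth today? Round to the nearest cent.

Deferred-dividend DDM. At t=7 the remaining stream is a growing perpetuity with first payment D_8 = 10.66.
V_7 = D_8/(r−g) = 10.66/(0.1005−0.0499) = 210.6719
P₀ = V_7/(1+r)^7 = 210.6719/(1+0.1005)^7 = 107.7647

€107.76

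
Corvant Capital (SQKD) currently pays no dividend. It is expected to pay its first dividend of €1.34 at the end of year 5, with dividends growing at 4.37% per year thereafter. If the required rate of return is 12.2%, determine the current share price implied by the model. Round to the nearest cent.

Deferred-dividend DDM. At t=4 the remaining stream is a growing perpetuity with first payment D_5 = 1.34.
V_4 = D_5/(r−g) = 1.34/(0.122−0.0437) = 17.1137
P₀ = V_4/(1+r)^4 = 17.1137/(1+0.122)^4 = 10.7987

€10.80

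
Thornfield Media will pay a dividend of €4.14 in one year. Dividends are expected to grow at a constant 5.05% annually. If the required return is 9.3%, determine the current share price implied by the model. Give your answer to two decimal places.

Gordon growth model: P₀ = D₁/(r − g), with D₁ = 4.14 given directly.
P₀ = 4.1400 / (0.093 − 0.0505) = 4.1400 / 0.0425 = 97.4118

€97.41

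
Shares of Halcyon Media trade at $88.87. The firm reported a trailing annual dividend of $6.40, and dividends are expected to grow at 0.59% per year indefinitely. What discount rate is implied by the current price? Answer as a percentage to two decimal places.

Rearranging the constant-growth DDM: r = D₁/P₀ + g.
D₁ = 6.40 × (1 + 0.0059) = 6.4378.
r = 6.4378 / 88.87 + 0.0059 = 0.07244 + 0.0059 = 0.07834

7.83%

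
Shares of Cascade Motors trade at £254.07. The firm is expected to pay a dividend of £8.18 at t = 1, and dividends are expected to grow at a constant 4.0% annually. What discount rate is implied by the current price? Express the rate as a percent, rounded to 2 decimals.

7.22%

Rearranging the constant-growth DDM: r = D₁/P₀ + g.
r = 8.1800 / 254.07 + 0.04 = 0.03220 + 0.04 = 0.07220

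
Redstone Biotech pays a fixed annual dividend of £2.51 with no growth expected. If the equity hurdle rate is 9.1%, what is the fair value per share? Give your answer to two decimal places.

£27.58

Zero-growth DDM (perpetuity): P₀ = D/r = 2.51 / 0.091 = 27.5824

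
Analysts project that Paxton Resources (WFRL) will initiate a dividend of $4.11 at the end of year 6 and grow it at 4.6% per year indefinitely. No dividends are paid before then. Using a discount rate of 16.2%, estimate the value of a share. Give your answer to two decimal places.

Deferred-dividend DDM. At t=5 the remaining stream is a growing perpetuity with first payment D_6 = 4.11.
V_5 = D_6/(r−g) = 4.11/(0.162−0.046) = 35.4310
P₀ = V_5/(1+r)^5 = 35.4310/(1+0.162)^5 = 16.7245

$16.72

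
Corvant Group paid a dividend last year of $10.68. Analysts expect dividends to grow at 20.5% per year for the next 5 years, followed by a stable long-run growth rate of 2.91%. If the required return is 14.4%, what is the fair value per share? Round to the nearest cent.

Two-stage DDM. Project D₁…D_5 at 0.205, terminal growth 0.0291, discount at r = 0.144.
D_1 = 12.8694
D_2 = 15.5076
D_3 = 18.6867
D_4 = 22.5175
D_5 = 27.1335
Terminal value at t=5: TV = D_6/(r−g) = 27.9231/(0.144−0.0291) = 243.0211
P₀ = 12.8694/(1+0.144)^1 + 15.5076/(1+0.144)^2 + 18.6867/(1+0.144)^3 + 22.5175/(1+0.144)^4 + 27.1335/(1+0.144)^5 + 243.0211/(1+0.144)^5 = 186.6006

$186.60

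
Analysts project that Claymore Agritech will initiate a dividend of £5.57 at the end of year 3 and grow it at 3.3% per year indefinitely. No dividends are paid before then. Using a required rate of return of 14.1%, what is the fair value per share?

£39.62

Deferred-dividend DDM. At t=2 the remaining stream is a growing perpetuity with first payment D_3 = 5.57.
V_2 = D_3/(r−g) = 5.57/(0.141−0.033) = 51.5741
P₀ = V_2/(1+r)^2 = 51.5741/(1+0.141)^2 = 39.6150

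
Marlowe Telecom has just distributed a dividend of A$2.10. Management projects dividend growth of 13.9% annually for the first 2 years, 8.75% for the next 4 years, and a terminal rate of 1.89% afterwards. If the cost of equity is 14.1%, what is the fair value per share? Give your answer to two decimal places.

Three-stage DDM. Project D₁…D_6; terminal Gordon value at t=6 with g = 0.0189; discount at r = 0.141.
D_1 = 2.3919
D_2 = 2.7244
D_3 = 2.9628
D_4 = 3.2220
D_5 = 3.5039
D_6 = 3.8105
TV_6 = 3.8825/(0.141−0.0189) = 31.7980
P₀ = Σ Dₜ/(1+r)ᵗ + TV_6/(1+r)^6 = 26.0340

A$26.03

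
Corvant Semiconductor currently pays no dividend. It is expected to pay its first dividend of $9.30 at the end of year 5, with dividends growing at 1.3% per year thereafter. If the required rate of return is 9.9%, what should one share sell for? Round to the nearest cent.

Deferred-dividend DDM. At t=4 the remaining stream is a growing perpetuity with first payment D_5 = 9.30.
V_4 = D_5/(r−g) = 9.30/(0.099−0.013) = 108.1395
P₀ = V_4/(1+r)^4 = 108.1395/(1+0.099)^4 = 74.1300

$74.13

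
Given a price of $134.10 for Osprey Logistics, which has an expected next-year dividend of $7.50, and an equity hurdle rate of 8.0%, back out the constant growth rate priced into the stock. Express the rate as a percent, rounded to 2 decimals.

2.41%

From P₀ = D₁/(r − g), the implied growth is g = r − D₁/P₀.
g = 0.08 − 7.50/134.10 = 0.08 − 0.05593 = 0.02407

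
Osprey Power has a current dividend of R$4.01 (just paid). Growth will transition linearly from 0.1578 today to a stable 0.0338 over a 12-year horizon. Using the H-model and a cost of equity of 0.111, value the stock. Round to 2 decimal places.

R$92.34

H-model: P₀ = D₀[(1+g_L) + H(g_S−g_L)]/(r−g_L), with H = 12/2 = 6.
P₀ = 4.01 × [(1+0.0338) + 6×(0.1578−0.0338)] / (0.111−0.0338)
   = 4.01 × 1.7778 / 0.0772 = 92.3443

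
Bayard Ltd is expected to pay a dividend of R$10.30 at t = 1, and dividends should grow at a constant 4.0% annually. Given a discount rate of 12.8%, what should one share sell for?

Gordon growth model: P₀ = D₁/(r − g), with D₁ = 10.30 given directly.
P₀ = 10.3000 / (0.128 − 0.04) = 10.3000 / 0.088 = 117.0455

R$117.05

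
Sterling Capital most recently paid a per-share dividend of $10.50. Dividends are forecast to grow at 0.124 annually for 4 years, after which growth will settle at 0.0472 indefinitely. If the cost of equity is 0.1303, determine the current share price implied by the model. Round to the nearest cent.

Two-stage DDM. Project D₁…D_4 at 0.124, terminal growth 0.0472, discount at r = 0.1303.
D_1 = 11.8020
D_2 = 13.2654
D_3 = 14.9104
D_4 = 16.7592
Terminal value at t=4: TV = D_5/(r−g) = 17.5503/(0.1303−0.0472) = 211.1948
P₀ = 11.8020/(1+0.1303)^1 + 13.2654/(1+0.1303)^2 + 14.9104/(1+0.1303)^3 + 16.7592/(1+0.1303)^4 + 211.1948/(1+0.1303)^4 = 170.8103

$170.81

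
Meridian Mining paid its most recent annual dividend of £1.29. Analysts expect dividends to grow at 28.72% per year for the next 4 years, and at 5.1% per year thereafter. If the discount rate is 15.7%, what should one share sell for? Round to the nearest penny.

£26.38

Two-stage DDM. Project D₁…D_4 at 0.2872, terminal growth 0.051, discount at r = 0.157.
D_1 = 1.6605
D_2 = 2.1374
D_3 = 2.7512
D_4 = 3.5414
Terminal value at t=4: TV = D_5/(r−g) = 3.7220/(0.157−0.051) = 35.1132
P₀ = 1.6605/(1+0.157)^1 + 2.1374/(1+0.157)^2 + 2.7512/(1+0.157)^3 + 3.5414/(1+0.157)^4 + 35.1132/(1+0.157)^4 = 26.3791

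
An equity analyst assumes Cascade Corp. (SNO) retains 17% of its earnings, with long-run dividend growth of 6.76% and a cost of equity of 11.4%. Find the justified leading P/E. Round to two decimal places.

17.89

Payout ratio b = 1 − 0.17 = 0.83.
Justified leading P/E = b/(r−g) = 0.83/(0.114−0.0676) = 17.8879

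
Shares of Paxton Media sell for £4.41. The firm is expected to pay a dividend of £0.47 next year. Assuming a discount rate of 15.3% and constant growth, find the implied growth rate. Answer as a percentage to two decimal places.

4.64%

From P₀ = D₁/(r − g), the implied growth is g = r − D₁/P₀.
g = 0.153 − 0.47/4.41 = 0.153 − 0.10658 = 0.04642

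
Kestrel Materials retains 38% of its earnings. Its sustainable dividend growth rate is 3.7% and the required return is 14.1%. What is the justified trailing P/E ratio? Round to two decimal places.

Payout ratio b = 1 − 0.38 = 0.62.
Justified trailing P/E = b(1+g)/(r−g) = 0.62×(1+0.037)/(0.141−0.037) = 6.1821

6.18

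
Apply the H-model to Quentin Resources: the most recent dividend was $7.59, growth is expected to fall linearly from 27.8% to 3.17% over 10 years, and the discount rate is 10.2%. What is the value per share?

$244.35

H-model: P₀ = D₀[(1+g_L) + H(g_S−g_L)]/(r−g_L), with H = 10/2 = 5.
P₀ = 7.59 × [(1+0.0317) + 5×(0.278−0.0317)] / (0.102−0.0317)
   = 7.59 × 2.2632 / 0.0703 = 244.3483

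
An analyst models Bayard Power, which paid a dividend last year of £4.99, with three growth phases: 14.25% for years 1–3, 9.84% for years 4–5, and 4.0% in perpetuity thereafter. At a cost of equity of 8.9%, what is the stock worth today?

Three-stage DDM. Project D₁…D_5; terminal Gordon value at t=5 with g = 0.04; discount at r = 0.089.
D_1 = 5.7011
D_2 = 6.5135
D_3 = 7.4416
D_4 = 8.1739
D_5 = 8.9782
TV_5 = 9.3373/(0.089−0.04) = 190.5581
P₀ = Σ Dₜ/(1+r)ᵗ + TV_5/(1+r)^5 = 152.5830

£152.58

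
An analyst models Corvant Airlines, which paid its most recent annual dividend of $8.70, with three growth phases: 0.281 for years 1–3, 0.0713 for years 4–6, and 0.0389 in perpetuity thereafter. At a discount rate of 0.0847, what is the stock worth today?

$391.82

Three-stage DDM. Project D₁…D_6; terminal Gordon value at t=6 with g = 0.0389; discount at r = 0.0847.
D_1 = 11.1447
D_2 = 14.2764
D_3 = 18.2880
D_4 = 19.5920
D_5 = 20.9889
D_6 = 22.4854
TV_6 = 23.3600/(0.0847−0.0389) = 510.0447
P₀ = Σ Dₜ/(1+r)ᵗ + TV_6/(1+r)^6 = 391.8223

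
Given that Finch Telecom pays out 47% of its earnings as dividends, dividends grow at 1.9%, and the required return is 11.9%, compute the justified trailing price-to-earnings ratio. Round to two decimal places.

Justified trailing P/E = b(1+g)/(r−g) = 0.47×(1+0.019)/(0.119−0.019) = 4.7893

4.79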